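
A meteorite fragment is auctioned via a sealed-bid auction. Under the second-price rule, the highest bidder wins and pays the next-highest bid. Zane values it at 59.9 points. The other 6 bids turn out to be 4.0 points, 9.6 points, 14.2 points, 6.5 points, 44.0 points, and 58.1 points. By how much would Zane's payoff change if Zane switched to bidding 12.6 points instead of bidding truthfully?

The highest competing bid is 58.1 points.
Bidding truthfully at 59.9 points: Zane has the top bid, wins, and pays the second-highest bid 58.1 points. Payoff = 59.9 points − 58.1 points = 1.8 points.
Bidding 12.6 points: the top bid is 58.1 points (a rival), so Zane loses. Payoff = 0.0 points.
Change = 0.0 points − 1.8 points = -1.8 points.

Change in payoff: -1.8 points.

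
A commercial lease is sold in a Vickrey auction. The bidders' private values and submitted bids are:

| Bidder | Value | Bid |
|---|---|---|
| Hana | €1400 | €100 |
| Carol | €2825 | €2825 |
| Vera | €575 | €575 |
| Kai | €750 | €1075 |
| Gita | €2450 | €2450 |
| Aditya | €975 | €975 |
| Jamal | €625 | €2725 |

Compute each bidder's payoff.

Hana €0, Carol €100, Vera €0, Kai €0, Gita €0, Aditya €0, Jamal €0.

Ranking the bids: Carol €2825 > Jamal €2725 > Gita €2450 > Kai €1075 > Aditya €975 > Vera €575 > Hana €100.
Carol has the top bid and wins; the price is the second-highest bid, €2725.
Carol's payoff = €2825 − €2725 = €100. All other bidders lose, so their payoff is 0.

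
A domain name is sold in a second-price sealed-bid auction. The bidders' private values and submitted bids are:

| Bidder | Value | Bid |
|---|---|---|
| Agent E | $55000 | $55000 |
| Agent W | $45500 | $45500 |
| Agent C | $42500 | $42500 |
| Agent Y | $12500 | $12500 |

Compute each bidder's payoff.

Agent E $9500, Agent W $0, Agent C $0, Agent Y $0.

Ordered from highest: Agent E $55000, then Agent W $45500, then Agent C $42500, then Agent Y $12500.
Agent E has the top bid and wins; the price is the second-highest bid, $45500.
Agent E's payoff = $55000 − $45500 = $9500. All other bidders lose, so their payoff is 0.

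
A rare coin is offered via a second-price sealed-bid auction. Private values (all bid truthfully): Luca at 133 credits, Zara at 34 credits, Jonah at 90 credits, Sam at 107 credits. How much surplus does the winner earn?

Winner's surplus: 26 credits.

Ranking the bids: Luca 133 credits > Sam 107 credits > Jonah 90 credits > Zara 34 credits.
Luca wins with the top bid and pays the second-highest, 107 credits.
Surplus = 133 credits − 107 credits = 26 credits.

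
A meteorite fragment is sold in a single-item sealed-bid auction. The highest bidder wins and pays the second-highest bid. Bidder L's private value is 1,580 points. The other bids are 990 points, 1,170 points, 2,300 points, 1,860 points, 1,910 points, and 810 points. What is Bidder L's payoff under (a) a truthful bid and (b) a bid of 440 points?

Truthful: 0 points; alternative: 0 points.

The highest competing bid is 2,300 points.
Bidding truthfully at 1,580 points: the top bid is 2,300 points (a rival), so Bidder L loses. Payoff = 0 points.
Bidding 440 points: the top bid is 2,300 points (a rival), so Bidder L loses. Payoff = 0 points.
The bid only affects whether you win, not the price — here both bids land on the same side of the top rival bid, so the deviation is payoff-neutral.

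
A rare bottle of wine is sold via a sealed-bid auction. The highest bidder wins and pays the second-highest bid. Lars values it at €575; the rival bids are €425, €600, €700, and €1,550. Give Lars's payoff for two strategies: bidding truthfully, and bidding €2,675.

The highest competing bid is €1,550.
Bidding truthfully at €575: the top bid is €1,550 (a rival), so Lars loses. Payoff = €0.
Bidding €2,675: Lars has the top bid, wins, and pays the second-highest bid €1,550. Payoff = €575 − €1,550 = -€975.
This is the dominant-strategy logic: truthful bidding weakly beats any alternative.

(a) €0  (b) -€975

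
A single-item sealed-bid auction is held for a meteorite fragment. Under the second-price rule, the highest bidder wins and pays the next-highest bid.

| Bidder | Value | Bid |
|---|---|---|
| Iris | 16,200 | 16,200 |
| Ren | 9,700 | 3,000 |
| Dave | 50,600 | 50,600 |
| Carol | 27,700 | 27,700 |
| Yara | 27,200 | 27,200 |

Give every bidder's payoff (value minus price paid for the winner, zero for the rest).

Ordered from highest: Dave 50,600 > Carol 27,700 > Yara 27,200 > Iris 16,200 > Ren 3,000.
Dave has the top bid and wins; the price is the second-highest bid, 27,700.
Dave's payoff = 50,600 − 27,700 = 22,900. All other bidders lose, so their payoff is 0.

Iris 0, Ren 0, Dave 22,900, Carol 0, Yara 0.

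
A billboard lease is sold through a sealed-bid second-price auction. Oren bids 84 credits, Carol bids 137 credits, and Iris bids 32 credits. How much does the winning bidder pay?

The winner pays 84 credits.

Sorted high to low: Carol 137 credits, then Oren 84 credits, then Iris 32 credits.
Carol has the highest bid, so Carol wins.
The second-highest bid is 84 credits, so that is what Carol pays.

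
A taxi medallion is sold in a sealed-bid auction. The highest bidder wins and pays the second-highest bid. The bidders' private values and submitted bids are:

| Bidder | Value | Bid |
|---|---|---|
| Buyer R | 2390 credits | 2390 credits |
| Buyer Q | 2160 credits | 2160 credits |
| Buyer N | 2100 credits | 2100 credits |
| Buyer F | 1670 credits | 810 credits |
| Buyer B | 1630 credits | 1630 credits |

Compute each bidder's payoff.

Buyer R 230 credits, Buyer Q 0 credits, Buyer N 0 credits, Buyer F 0 credits, Buyer B 0 credits.

Ranking the bids: Buyer R 2390 credits; Buyer Q 2160 credits; Buyer N 2100 credits; Buyer B 1630 credits; Buyer F 810 credits.
Buyer R has the top bid and wins; the price is the second-highest bid, 2160 credits.
Buyer R's payoff = 2390 credits − 2160 credits = 230 credits. All other bidders lose, so their payoff is 0.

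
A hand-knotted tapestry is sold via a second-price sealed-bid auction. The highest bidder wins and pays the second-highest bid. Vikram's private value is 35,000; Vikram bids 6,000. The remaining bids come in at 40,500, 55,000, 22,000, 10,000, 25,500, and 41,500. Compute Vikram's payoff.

Highest competing bid: 55,000.
Vikram's bid 6,000 is not the highest, so Vikram loses, pays nothing, and earns zero payoff.

Vikram's payoff: 0.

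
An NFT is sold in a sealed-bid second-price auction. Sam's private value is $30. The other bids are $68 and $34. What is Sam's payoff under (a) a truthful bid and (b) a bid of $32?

The highest competing bid is $68.
Bidding truthfully at $30: the top bid is $68 (a rival), so Sam loses. Payoff = $0.
Bidding $32: the top bid is $68 (a rival), so Sam loses. Payoff = $0.
The bid only affects whether you win, not the price — here both bids land on the same side of the top rival bid, so the deviation is payoff-neutral.

(a) $0  (b) $0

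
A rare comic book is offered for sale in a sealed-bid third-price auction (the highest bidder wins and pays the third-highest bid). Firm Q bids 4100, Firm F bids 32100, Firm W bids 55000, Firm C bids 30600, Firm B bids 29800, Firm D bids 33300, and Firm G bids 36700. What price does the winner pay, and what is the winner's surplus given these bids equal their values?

Ordered from highest: Firm W 55000, then Firm G 36700, then Firm D 33300, then Firm F 32100, then Firm C 30600, then Firm B 29800, then Firm Q 4100.
Firm W is the highest bidder, so Firm W wins.
Under the third-price rule, the price is the third-highest bid: 33300.
Surplus = 55000 − 33300 = 21700.

Price 33300; surplus 21700.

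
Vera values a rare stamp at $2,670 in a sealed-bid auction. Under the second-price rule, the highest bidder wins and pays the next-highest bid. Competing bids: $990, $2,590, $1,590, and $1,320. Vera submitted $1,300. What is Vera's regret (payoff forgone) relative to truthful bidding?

The highest competing bid is $2,590.
Bidding truthfully at $2,670: Vera has the top bid, wins, and pays the second-highest bid $2,590. Payoff = $2,670 − $2,590 = $80.
Bidding $1,300: the top bid is $2,590 (a rival), so Vera loses. Payoff = $0.
Regret = truthful payoff − actual payoff = $80 − $0 = $80.

Payoff forgone: $80.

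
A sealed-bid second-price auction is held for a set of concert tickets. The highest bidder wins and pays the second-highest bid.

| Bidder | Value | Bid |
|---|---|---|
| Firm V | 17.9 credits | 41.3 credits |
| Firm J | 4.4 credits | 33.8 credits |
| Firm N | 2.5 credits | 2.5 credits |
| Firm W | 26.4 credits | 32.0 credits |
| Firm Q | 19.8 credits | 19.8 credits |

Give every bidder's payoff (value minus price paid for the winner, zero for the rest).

Payoffs: Firm V -15.9 credits, Firm J 0.0 credits, Firm N 0.0 credits, Firm W 0.0 credits, Firm Q 0.0 credits.

Sorted high to low: Firm V 41.3 credits > Firm J 33.8 credits > Firm W 32.0 credits > Firm Q 19.8 credits > Firm N 2.5 credits.
Firm V has the top bid and wins; the price is the second-highest bid, 33.8 credits.
Firm V's payoff = 17.9 credits − 33.8 credits = -15.9 credits. All other bidders lose, so their payoff is 0.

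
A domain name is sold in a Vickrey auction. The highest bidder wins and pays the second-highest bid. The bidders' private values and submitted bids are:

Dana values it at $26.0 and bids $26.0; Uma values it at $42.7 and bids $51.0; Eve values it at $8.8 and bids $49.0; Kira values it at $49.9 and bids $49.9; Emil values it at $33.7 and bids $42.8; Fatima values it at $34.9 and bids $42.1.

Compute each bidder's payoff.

Payoffs: Dana $0.0, Uma -$7.2, Eve $0.0, Kira $0.0, Emil $0.0, Fatima $0.0.

Bids in descending order: Uma $51.0, then Kira $49.9, then Eve $49.0, then Emil $42.8, then Fatima $42.1, then Dana $26.0.
Uma has the top bid and wins; the price is the second-highest bid, $49.9.
Uma's payoff = $42.7 − $49.9 = -$7.2. All other bidders lose, so their payoff is 0.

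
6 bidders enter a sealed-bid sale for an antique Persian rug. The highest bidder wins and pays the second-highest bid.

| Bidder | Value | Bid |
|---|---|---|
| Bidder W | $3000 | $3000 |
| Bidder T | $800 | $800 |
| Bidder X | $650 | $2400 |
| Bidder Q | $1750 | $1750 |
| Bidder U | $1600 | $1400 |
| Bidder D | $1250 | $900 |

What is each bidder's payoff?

Bidder W $600, Bidder T $0, Bidder X $0, Bidder Q $0, Bidder U $0, Bidder D $0.

Ordered from highest: Bidder W $3000, then Bidder X $2400, then Bidder Q $1750, then Bidder U $1400, then Bidder D $900, then Bidder T $800.
Bidder W has the top bid and wins; the price is the second-highest bid, $2400.
Bidder W's payoff = $3000 − $2400 = $600. All other bidders lose, so their payoff is 0.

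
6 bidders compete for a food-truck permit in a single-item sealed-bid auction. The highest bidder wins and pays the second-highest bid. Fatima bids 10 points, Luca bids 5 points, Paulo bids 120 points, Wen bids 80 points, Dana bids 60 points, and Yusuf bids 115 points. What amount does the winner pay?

Price paid: 115 points.

Bids in descending order: Paulo 120 points > Yusuf 115 points > Wen 80 points > Dana 60 points > Fatima 10 points > Luca 5 points.
Paulo has the highest bid, so Paulo wins.
The second-highest bid is 115 points, so that is what Paulo pays.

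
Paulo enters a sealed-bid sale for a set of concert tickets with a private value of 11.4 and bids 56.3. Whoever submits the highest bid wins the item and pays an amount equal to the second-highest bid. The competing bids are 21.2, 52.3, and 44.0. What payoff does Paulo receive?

Highest competing bid: 52.3.
Paulo's bid 56.3 is the highest overall, so Paulo wins and pays the second-highest bid, 52.3.
Payoff = value − price = 11.4 − 52.3 = -40.9.
Overbidding won the item at a price above value — truthful bidding would have avoided this loss.

Payoff = -40.9.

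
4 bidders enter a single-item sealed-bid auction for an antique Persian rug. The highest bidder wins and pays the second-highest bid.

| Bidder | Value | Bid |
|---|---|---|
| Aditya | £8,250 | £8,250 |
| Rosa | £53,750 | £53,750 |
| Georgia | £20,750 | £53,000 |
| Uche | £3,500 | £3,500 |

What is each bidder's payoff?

Ranking the bids: Rosa £53,750; Georgia £53,000; Aditya £8,250; Uche £3,500.
Rosa has the top bid and wins; the price is the second-highest bid, £53,000.
Rosa's payoff = £53,750 − £53,000 = £750. All other bidders lose, so their payoff is 0.

Aditya £0, Rosa £750, Georgia £0, Uche £0.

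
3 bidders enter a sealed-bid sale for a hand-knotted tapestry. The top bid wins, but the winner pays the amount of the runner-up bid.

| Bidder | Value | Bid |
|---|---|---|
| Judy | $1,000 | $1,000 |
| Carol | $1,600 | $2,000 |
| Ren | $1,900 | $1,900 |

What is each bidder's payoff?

Bids in descending order: Carol $2,000; Ren $1,900; Judy $1,000.
Carol has the top bid and wins; the price is the second-highest bid, $1,900.
Carol's payoff = $1,600 − $1,900 = -$300. All other bidders lose, so their payoff is 0.

Payoffs: Judy $0, Carol -$300, Ren $0.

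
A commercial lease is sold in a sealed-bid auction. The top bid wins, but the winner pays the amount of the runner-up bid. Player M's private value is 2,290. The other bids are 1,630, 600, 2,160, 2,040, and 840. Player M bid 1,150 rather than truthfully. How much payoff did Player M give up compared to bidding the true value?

Regret: 130.

The highest competing bid is 2,160.
Bidding truthfully at 2,290: Player M has the top bid, wins, and pays the second-highest bid 2,160. Payoff = 2,290 − 2,160 = 130.
Bidding 1,150: the top bid is 2,160 (a rival), so Player M loses. Payoff = 0.
Regret = truthful payoff − actual payoff = 130 − 0 = 130.
Deviating from a truthful bid can only lose payoff in a second-price auction — never gain.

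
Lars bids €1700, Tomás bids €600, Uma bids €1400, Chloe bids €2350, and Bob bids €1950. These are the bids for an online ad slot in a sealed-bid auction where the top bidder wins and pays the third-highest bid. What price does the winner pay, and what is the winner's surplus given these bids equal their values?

Bids in descending order: Chloe €2350; Bob €1950; Lars €1700; Uma €1400; Tomás €600.
Chloe is the highest bidder, so Chloe wins.
Under the third-price rule, the price is the third-highest bid: €1700.
Surplus = €2350 − €1700 = €650.

Price €1700; surplus €650.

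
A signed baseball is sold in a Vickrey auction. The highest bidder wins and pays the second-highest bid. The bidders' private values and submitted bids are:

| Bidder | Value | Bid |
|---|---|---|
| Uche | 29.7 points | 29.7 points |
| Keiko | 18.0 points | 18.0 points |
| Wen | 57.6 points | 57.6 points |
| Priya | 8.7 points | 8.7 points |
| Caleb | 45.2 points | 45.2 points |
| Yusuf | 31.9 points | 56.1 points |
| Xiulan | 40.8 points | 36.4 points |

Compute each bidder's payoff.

Uche 0.0 points, Keiko 0.0 points, Wen 1.5 points, Priya 0.0 points, Caleb 0.0 points, Yusuf 0.0 points, Xiulan 0.0 points.

Bids in descending order: Wen 57.6 points > Yusuf 56.1 points > Caleb 45.2 points > Xiulan 36.4 points > Uche 29.7 points > Keiko 18.0 points > Priya 8.7 points.
Wen has the top bid and wins; the price is the second-highest bid, 56.1 points.
Wen's payoff = 57.6 points − 56.1 points = 1.5 points. All other bidders lose, so their payoff is 0.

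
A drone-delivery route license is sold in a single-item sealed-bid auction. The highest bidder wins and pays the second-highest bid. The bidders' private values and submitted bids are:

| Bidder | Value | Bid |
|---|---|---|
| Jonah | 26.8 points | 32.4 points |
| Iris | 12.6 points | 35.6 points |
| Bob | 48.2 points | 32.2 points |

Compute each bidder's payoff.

Jonah 0.0 points, Iris -19.8 points, Bob 0.0 points.

Ordered from highest: Iris 35.6 points; Jonah 32.4 points; Bob 32.2 points.
Iris has the top bid and wins; the price is the second-highest bid, 32.4 points.
Iris's payoff = 12.6 points − 32.4 points = -19.8 points. All other bidders lose, so their payoff is 0.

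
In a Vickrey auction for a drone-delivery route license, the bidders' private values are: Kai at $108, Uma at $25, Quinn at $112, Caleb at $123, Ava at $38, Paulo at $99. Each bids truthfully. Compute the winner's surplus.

Surplus = $11.

Ordered from highest: Caleb $123 > Quinn $112 > Kai $108 > Paulo $99 > Ava $38 > Uma $25.
Caleb wins with the top bid and pays the second-highest, $112.
Surplus = $123 − $112 = $11.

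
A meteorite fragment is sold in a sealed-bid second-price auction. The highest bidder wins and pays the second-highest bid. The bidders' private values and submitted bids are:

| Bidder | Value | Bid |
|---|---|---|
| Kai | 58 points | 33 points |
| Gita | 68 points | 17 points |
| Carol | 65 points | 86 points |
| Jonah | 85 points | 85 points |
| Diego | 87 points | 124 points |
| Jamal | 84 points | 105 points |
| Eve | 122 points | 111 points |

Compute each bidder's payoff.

Payoffs: Kai 0 points, Gita 0 points, Carol 0 points, Jonah 0 points, Diego -24 points, Jamal 0 points, Eve 0 points.

Ranking the bids: Diego 124 points, then Eve 111 points, then Jamal 105 points, then Carol 86 points, then Jonah 85 points, then Kai 33 points, then Gita 17 points.
Diego has the top bid and wins; the price is the second-highest bid, 111 points.
Diego's payoff = 87 points − 111 points = -24 points. All other bidders lose, so their payoff is 0.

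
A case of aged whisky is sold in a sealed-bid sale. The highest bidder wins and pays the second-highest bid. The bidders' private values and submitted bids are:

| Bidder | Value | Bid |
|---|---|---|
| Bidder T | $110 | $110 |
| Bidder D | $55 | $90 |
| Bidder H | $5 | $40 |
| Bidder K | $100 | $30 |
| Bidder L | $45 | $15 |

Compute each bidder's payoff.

Bidder T $20, Bidder D $0, Bidder H $0, Bidder K $0, Bidder L $0.

Bids in descending order: Bidder T $110; Bidder D $90; Bidder H $40; Bidder K $30; Bidder L $15.
Bidder T has the top bid and wins; the price is the second-highest bid, $90.
Bidder T's payoff = $110 − $90 = $20. All other bidders lose, so their payoff is 0.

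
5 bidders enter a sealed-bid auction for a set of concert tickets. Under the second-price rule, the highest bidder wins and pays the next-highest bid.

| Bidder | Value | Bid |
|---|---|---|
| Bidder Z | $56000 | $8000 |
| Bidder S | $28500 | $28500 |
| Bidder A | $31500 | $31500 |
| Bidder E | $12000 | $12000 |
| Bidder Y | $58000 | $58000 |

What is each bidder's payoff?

Bids in descending order: Bidder Y $58000 > Bidder A $31500 > Bidder S $28500 > Bidder E $12000 > Bidder Z $8000.
Bidder Y has the top bid and wins; the price is the second-highest bid, $31500.
Bidder Y's payoff = $58000 − $31500 = $26500. All other bidders lose, so their payoff is 0.

Bidder Z $0, Bidder S $0, Bidder A $0, Bidder E $0, Bidder Y $26500.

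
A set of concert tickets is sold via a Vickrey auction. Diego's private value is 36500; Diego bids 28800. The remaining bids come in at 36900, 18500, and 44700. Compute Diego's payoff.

Highest competing bid: 44700.
Diego's bid 28800 is not the highest, so Diego loses, pays nothing, and earns zero payoff.

Payoff = 0.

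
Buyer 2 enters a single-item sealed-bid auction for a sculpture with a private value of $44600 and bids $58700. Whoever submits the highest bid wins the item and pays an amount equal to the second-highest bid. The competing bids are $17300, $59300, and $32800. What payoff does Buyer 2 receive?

The bidder's payoff: $0.

Highest competing bid: $59300.
Buyer 2's bid $58700 is not the highest, so Buyer 2 loses, pays nothing, and earns zero payoff.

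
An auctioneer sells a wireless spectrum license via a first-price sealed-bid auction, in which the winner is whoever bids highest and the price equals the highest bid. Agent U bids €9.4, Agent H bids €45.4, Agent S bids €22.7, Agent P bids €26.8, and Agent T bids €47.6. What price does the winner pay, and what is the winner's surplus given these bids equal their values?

Ordered from highest: Agent T €47.6, then Agent H €45.4, then Agent P €26.8, then Agent S €22.7, then Agent U €9.4.
Agent T is the highest bidder, so Agent T wins.
Under the first-price rule, the price is the highest bid: €47.6.
Surplus = €47.6 − €47.6 = €0.0.

Price €47.6; surplus €0.0.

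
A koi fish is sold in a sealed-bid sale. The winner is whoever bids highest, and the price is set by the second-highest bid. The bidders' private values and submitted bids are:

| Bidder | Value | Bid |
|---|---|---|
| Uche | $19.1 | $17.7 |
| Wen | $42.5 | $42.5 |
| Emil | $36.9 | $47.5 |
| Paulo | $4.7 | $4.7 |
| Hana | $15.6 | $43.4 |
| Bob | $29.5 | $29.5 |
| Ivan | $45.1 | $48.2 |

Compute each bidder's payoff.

Uche $0.0, Wen $0.0, Emil $0.0, Paulo $0.0, Hana $0.0, Bob $0.0, Ivan -$2.4.

Ranking the bids: Ivan $48.2 > Emil $47.5 > Hana $43.4 > Wen $42.5 > Bob $29.5 > Uche $17.7 > Paulo $4.7.
Ivan has the top bid and wins; the price is the second-highest bid, $47.5.
Ivan's payoff = $45.1 − $47.5 = -$2.4. All other bidders lose, so their payoff is 0.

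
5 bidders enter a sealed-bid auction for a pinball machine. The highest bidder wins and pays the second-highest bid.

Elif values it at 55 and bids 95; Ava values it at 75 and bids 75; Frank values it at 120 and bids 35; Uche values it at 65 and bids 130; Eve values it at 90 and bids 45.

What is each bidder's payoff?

Payoffs: Elif 0, Ava 0, Frank 0, Uche -30, Eve 0.

Ordered from highest: Uche 130 > Elif 95 > Ava 75 > Eve 45 > Frank 35.
Uche has the top bid and wins; the price is the second-highest bid, 95.
Uche's payoff = 65 − 95 = -30. All other bidders lose, so their payoff is 0.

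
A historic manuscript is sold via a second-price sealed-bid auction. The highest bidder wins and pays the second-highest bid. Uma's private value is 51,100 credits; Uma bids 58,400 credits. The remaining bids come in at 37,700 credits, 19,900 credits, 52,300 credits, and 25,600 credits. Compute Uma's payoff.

Highest competing bid: 52,300 credits.
Uma's bid 58,400 credits is the highest overall, so Uma wins and pays the second-highest bid, 52,300 credits.
Payoff = value − price = 51,100 credits − 52,300 credits = -1,200 credits.

-1,200 credits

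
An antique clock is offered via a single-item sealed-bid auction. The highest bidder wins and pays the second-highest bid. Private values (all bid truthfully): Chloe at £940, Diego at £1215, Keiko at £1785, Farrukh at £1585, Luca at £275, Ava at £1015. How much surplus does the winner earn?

Ordered from highest: Keiko £1785; Farrukh £1585; Diego £1215; Ava £1015; Chloe £940; Luca £275.
Keiko wins with the top bid and pays the second-highest, £1585.
Surplus = £1785 − £1585 = £200.

Winner's surplus: £200.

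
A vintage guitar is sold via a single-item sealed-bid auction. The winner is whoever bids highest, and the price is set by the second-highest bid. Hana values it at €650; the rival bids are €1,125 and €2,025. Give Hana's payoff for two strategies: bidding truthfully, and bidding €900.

Truthful: €0; alternative: €0.

The highest competing bid is €2,025.
Bidding truthfully at €650: the top bid is €2,025 (a rival), so Hana loses. Payoff = €0.
Bidding €900: the top bid is €2,025 (a rival), so Hana loses. Payoff = €0.
The bid only affects whether you win, not the price — here both bids land on the same side of the top rival bid, so the deviation is payoff-neutral.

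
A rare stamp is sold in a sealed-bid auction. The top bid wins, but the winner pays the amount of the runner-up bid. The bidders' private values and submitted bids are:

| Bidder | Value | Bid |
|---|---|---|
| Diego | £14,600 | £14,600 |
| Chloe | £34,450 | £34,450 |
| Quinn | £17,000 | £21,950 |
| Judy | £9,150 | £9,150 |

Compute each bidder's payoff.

Payoffs: Diego £0, Chloe £12,500, Quinn £0, Judy £0.

Sorted high to low: Chloe £34,450; Quinn £21,950; Diego £14,600; Judy £9,150.
Chloe has the top bid and wins; the price is the second-highest bid, £21,950.
Chloe's payoff = £34,450 − £21,950 = £12,500. All other bidders lose, so their payoff is 0.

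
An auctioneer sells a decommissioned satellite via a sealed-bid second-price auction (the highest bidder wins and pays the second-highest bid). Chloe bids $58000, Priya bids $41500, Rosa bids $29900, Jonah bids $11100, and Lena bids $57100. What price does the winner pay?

The winner pays $57100.

Ranking the bids: Chloe $58000 > Lena $57100 > Priya $41500 > Rosa $29900 > Jonah $11100.
Chloe is the highest bidder, so Chloe wins.
Under the second-price rule, the price is the second-highest bid: $57100.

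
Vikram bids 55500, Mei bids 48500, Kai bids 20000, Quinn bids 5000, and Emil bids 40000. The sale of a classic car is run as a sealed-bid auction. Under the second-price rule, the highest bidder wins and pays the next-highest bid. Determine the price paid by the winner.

Price paid: 48500.

Ordered from highest: Vikram 55500, then Mei 48500, then Emil 40000, then Kai 20000, then Quinn 5000.
Vikram has the highest bid, so Vikram wins.
The second-highest bid is 48500, so that is what Vikram pays.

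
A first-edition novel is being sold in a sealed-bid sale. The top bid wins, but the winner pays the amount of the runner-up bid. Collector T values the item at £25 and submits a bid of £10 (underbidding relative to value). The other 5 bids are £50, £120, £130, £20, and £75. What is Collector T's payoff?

£0

Highest competing bid: £130.
Collector T's bid £10 is not the highest, so Collector T loses, pays nothing, and earns zero payoff.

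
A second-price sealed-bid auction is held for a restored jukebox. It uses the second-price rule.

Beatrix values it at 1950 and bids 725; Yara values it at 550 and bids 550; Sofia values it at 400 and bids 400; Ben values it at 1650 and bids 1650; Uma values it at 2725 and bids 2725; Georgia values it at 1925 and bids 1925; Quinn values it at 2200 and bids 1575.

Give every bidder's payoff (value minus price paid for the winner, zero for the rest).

Beatrix 0, Yara 0, Sofia 0, Ben 0, Uma 800, Georgia 0, Quinn 0.

Ordered from highest: Uma 2725; Georgia 1925; Ben 1650; Quinn 1575; Beatrix 725; Yara 550; Sofia 400.
Uma has the top bid and wins; the price is the second-highest bid, 1925.
Uma's payoff = 2725 − 1925 = 800. All other bidders lose, so their payoff is 0.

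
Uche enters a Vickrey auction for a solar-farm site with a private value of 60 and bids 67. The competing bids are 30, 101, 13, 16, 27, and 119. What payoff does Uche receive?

Highest competing bid: 119.
Uche's bid 67 is not the highest, so Uche loses, pays nothing, and earns zero payoff.

0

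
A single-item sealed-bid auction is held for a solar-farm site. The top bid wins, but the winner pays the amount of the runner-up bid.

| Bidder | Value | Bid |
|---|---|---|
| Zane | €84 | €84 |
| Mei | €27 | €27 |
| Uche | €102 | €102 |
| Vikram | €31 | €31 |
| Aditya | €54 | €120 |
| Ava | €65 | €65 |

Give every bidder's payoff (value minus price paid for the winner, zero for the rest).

Zane €0, Mei €0, Uche €0, Vikram €0, Aditya -€48, Ava €0.

Bids in descending order: Aditya €120, then Uche €102, then Zane €84, then Ava €65, then Vikram €31, then Mei €27.
Aditya has the top bid and wins; the price is the second-highest bid, €102.
Aditya's payoff = €54 − €102 = -€48. All other bidders lose, so their payoff is 0.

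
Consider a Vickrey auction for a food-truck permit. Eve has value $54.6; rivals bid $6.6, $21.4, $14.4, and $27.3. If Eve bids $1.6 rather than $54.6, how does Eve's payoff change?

-$27.3

The highest competing bid is $27.3.
Bidding truthfully at $54.6: Eve has the top bid, wins, and pays the second-highest bid $27.3. Payoff = $54.6 − $27.3 = $27.3.
Bidding $1.6: the top bid is $27.3 (a rival), so Eve loses. Payoff = $0.0.
Change = $0.0 − $27.3 = -$27.3.
This is the dominant-strategy logic: truthful bidding weakly beats any alternative.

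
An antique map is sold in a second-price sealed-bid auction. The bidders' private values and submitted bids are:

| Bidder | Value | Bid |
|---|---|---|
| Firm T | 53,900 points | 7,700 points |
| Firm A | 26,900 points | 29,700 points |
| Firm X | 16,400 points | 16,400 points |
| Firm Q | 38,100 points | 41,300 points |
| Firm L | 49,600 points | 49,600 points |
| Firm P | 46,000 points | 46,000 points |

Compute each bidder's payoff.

Ordered from highest: Firm L 49,600 points; Firm P 46,000 points; Firm Q 41,300 points; Firm A 29,700 points; Firm X 16,400 points; Firm T 7,700 points.
Firm L has the top bid and wins; the price is the second-highest bid, 46,000 points.
Firm L's payoff = 49,600 points − 46,000 points = 3,600 points. All other bidders lose, so their payoff is 0.

Firm T 0 points, Firm A 0 points, Firm X 0 points, Firm Q 0 points, Firm L 3,600 points, Firm P 0 points.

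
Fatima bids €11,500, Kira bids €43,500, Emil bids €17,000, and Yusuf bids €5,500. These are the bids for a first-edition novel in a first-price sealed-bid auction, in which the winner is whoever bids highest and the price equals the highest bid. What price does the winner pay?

Price paid: €43,500.

Sorted high to low: Kira €43,500, then Emil €17,000, then Fatima €11,500, then Yusuf €5,500.
Kira is the highest bidder, so Kira wins.
Under the first-price rule, the price is the highest bid: €43,500.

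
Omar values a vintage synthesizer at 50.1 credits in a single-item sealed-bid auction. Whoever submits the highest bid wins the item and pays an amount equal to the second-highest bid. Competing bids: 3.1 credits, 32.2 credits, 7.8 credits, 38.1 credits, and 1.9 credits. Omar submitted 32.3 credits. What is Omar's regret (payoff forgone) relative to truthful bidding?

The highest competing bid is 38.1 credits.
Bidding truthfully at 50.1 credits: Omar has the top bid, wins, and pays the second-highest bid 38.1 credits. Payoff = 50.1 credits − 38.1 credits = 12.0 credits.
Bidding 32.3 credits: the top bid is 38.1 credits (a rival), so Omar loses. Payoff = 0.0 credits.
Regret = truthful payoff − actual payoff = 12.0 credits − 0.0 credits = 12.0 credits.
This is the dominant-strategy logic: truthful bidding weakly beats any alternative.

Regret: 12.0 credits.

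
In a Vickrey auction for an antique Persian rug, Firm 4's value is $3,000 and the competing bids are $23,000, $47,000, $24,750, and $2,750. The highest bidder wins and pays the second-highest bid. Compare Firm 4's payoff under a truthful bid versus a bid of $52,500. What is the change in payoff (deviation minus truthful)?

Change in payoff: -$44,000.

The highest competing bid is $47,000.
Bidding truthfully at $3,000: the top bid is $47,000 (a rival), so Firm 4 loses. Payoff = $0.
Bidding $52,500: Firm 4 has the top bid, wins, and pays the second-highest bid $47,000. Payoff = $3,000 − $47,000 = -$44,000.
Change = -$44,000 − $0 = -$44,000.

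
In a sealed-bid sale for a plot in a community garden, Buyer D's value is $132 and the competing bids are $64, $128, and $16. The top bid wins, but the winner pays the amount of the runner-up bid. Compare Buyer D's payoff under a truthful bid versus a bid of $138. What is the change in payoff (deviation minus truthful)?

Payoff change: $0.

The highest competing bid is $128.
Bidding truthfully at $132: Buyer D has the top bid, wins, and pays the second-highest bid $128. Payoff = $132 − $128 = $4.
Bidding $138: Buyer D has the top bid, wins, and pays the second-highest bid $128. Payoff = $132 − $128 = $4.
Change = $4 − $4 = $0.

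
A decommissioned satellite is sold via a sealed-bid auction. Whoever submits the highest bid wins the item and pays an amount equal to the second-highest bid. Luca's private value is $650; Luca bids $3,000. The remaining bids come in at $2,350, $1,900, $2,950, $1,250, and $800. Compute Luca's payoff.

Payoff = -$2,300.

Highest competing bid: $2,950.
Luca's bid $3,000 is the highest overall, so Luca wins and pays the second-highest bid, $2,950.
Payoff = value − price = $650 − $2,950 = -$2,300.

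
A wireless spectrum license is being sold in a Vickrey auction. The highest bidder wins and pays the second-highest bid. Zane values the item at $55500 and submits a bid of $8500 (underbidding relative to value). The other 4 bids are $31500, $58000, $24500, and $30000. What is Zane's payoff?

$0

Highest competing bid: $58000.
Zane's bid $8500 is not the highest, so Zane loses, pays nothing, and earns zero payoff.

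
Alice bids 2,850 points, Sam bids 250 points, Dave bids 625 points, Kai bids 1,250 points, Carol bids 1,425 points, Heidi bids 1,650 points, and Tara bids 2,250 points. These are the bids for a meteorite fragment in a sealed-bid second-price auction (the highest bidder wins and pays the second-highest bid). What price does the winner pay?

Price paid: 2,250 points.

Ordered from highest: Alice 2,850 points; Tara 2,250 points; Heidi 1,650 points; Carol 1,425 points; Kai 1,250 points; Dave 625 points; Sam 250 points.
Alice is the highest bidder, so Alice wins.
Under the second-price rule, the price is the second-highest bid: 2,250 points.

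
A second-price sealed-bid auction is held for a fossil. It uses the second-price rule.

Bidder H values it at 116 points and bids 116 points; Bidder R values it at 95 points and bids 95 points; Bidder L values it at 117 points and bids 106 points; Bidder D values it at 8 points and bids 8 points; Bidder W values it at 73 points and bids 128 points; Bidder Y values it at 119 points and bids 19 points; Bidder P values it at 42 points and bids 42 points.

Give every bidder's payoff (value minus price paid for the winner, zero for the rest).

Ordered from highest: Bidder W 128 points; Bidder H 116 points; Bidder L 106 points; Bidder R 95 points; Bidder P 42 points; Bidder Y 19 points; Bidder D 8 points.
Bidder W has the top bid and wins; the price is the second-highest bid, 116 points.
Bidder W's payoff = 73 points − 116 points = -43 points. All other bidders lose, so their payoff is 0.

Payoffs: Bidder H 0 points, Bidder R 0 points, Bidder L 0 points, Bidder D 0 points, Bidder W -43 points, Bidder Y 0 points, Bidder P 0 points.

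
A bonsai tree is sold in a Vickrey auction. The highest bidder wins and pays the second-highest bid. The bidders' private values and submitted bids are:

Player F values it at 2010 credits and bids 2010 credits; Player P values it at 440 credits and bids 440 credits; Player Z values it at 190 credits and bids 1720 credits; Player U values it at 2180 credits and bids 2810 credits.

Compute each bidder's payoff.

Player F 0 credits, Player P 0 credits, Player Z 0 credits, Player U 170 credits.

Ranking the bids: Player U 2810 credits, then Player F 2010 credits, then Player Z 1720 credits, then Player P 440 credits.
Player U has the top bid and wins; the price is the second-highest bid, 2010 credits.
Player U's payoff = 2180 credits − 2010 credits = 170 credits. All other bidders lose, so their payoff is 0.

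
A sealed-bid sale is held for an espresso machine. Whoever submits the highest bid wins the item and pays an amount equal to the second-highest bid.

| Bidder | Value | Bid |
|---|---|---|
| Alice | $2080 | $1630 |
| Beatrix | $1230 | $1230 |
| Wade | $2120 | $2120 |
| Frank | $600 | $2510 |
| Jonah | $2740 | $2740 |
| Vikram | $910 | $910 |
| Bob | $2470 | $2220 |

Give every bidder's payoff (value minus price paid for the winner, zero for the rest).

Alice $0, Beatrix $0, Wade $0, Frank $0, Jonah $230, Vikram $0, Bob $0.

Bids in descending order: Jonah $2740, then Frank $2510, then Bob $2220, then Wade $2120, then Alice $1630, then Beatrix $1230, then Vikram $910.
Jonah has the top bid and wins; the price is the second-highest bid, $2510.
Jonah's payoff = $2740 − $2510 = $230. All other bidders lose, so their payoff is 0.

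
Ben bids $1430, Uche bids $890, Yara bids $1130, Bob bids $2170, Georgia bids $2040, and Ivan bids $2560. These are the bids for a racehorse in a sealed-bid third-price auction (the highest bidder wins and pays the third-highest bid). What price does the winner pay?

$2040

Sorted high to low: Ivan $2560, then Bob $2170, then Georgia $2040, then Ben $1430, then Yara $1130, then Uche $890.
Ivan is the highest bidder, so Ivan wins.
Under the third-price rule, the price is the third-highest bid: $2040.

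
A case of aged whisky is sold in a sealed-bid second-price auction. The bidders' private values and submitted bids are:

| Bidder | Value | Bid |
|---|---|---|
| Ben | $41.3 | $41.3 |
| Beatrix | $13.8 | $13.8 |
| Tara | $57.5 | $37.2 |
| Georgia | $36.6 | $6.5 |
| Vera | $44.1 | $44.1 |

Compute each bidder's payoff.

Payoffs: Ben $0.0, Beatrix $0.0, Tara $0.0, Georgia $0.0, Vera $2.8.

Ordered from highest: Vera $44.1; Ben $41.3; Tara $37.2; Beatrix $13.8; Georgia $6.5.
Vera has the top bid and wins; the price is the second-highest bid, $41.3.
Vera's payoff = $44.1 − $41.3 = $2.8. All other bidders lose, so their payoff is 0.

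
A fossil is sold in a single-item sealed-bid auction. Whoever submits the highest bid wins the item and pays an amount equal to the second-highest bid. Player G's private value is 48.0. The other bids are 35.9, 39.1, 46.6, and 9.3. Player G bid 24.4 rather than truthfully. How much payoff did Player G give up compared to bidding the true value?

1.4

The highest competing bid is 46.6.
Bidding truthfully at 48.0: Player G has the top bid, wins, and pays the second-highest bid 46.6. Payoff = 48.0 − 46.6 = 1.4.
Bidding 24.4: the top bid is 46.6 (a rival), so Player G loses. Payoff = 0.0.
Regret = truthful payoff − actual payoff = 1.4 − 0.0 = 1.4.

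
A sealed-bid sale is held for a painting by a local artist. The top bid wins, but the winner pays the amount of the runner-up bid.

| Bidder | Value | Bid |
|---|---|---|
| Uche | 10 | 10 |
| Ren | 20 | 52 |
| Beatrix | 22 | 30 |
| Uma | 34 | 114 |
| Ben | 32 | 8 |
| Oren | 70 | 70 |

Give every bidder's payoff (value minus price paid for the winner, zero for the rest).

Payoffs: Uche 0, Ren 0, Beatrix 0, Uma -36, Ben 0, Oren 0.

Ranking the bids: Uma 114, then Oren 70, then Ren 52, then Beatrix 30, then Uche 10, then Ben 8.
Uma has the top bid and wins; the price is the second-highest bid, 70.
Uma's payoff = 34 − 70 = -36. All other bidders lose, so their payoff is 0.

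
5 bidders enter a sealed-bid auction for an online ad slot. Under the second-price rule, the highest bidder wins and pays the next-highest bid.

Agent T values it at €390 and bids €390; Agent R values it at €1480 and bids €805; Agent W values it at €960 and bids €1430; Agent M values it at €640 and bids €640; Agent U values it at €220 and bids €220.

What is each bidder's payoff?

Payoffs: Agent T €0, Agent R €0, Agent W €155, Agent M €0, Agent U €0.

Ranking the bids: Agent W €1430, then Agent R €805, then Agent M €640, then Agent T €390, then Agent U €220.
Agent W has the top bid and wins; the price is the second-highest bid, €805.
Agent W's payoff = €960 − €805 = €155. All other bidders lose, so their payoff is 0.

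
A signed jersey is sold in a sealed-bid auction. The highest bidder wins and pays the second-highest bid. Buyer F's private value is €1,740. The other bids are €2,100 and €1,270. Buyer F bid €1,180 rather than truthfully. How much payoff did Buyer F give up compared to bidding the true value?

The highest competing bid is €2,100.
Bidding truthfully at €1,740: the top bid is €2,100 (a rival), so Buyer F loses. Payoff = €0.
Bidding €1,180: the top bid is €2,100 (a rival), so Buyer F loses. Payoff = €0.
Regret = truthful payoff − actual payoff = €0 − €0 = €0.

Regret: €0.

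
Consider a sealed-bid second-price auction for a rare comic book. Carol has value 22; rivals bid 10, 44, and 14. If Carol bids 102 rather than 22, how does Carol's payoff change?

Payoff change: -22.

The highest competing bid is 44.
Bidding truthfully at 22: the top bid is 44 (a rival), so Carol loses. Payoff = 0.
Bidding 102: Carol has the top bid, wins, and pays the second-highest bid 44. Payoff = 22 − 44 = -22.
Change = -22 − 0 = -22.
This is the dominant-strategy logic: truthful bidding weakly beats any alternative.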